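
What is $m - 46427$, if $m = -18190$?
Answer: $-64617$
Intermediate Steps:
$m - 46427 = -18190 - 46427 = -64617$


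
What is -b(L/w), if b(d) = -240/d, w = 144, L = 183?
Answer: 11520/61 ≈ 188.85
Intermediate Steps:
-b(L/w) = -(-240)/(183/144) = -(-240)/(183*(1/144)) = -(-240)/61/48 = -(-240)*48/61 = -1*(-11520/61) = 11520/61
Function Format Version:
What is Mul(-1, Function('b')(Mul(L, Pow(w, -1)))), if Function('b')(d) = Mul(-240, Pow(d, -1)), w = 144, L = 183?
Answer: Rational(11520, 61) ≈ 188.85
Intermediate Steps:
Mul(-1, Function('b')(Mul(L, Pow(w, -1)))) = Mul(-1, Mul(-240, Pow(Mul(183, Pow(144, -1)), -1))) = Mul(-1, Mul(-240, Pow(Mul(183, Rational(1, 144)), -1))) = Mul(-1, Mul(-240, Pow(Rational(61, 48), -1))) = Mul(-1, Mul(-240, Rational(48, 61))) = Mul(-1, Rational(-11520, 61)) = Rational(11520, 61)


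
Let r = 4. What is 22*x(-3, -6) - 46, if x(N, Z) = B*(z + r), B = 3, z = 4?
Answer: 482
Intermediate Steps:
x(N, Z) = 24 (x(N, Z) = 3*(4 + 4) = 3*8 = 24)
22*x(-3, -6) - 46 = 22*24 - 46 = 528 - 46 = 482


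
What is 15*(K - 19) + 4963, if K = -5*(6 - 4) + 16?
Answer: 4768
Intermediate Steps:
K = 6 (K = -5*2 + 16 = -10 + 16 = 6)
15*(K - 19) + 4963 = 15*(6 - 19) + 4963 = 15*(-13) + 4963 = -195 + 4963 = 4768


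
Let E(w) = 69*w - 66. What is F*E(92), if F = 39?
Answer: 244998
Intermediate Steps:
E(w) = -66 + 69*w
F*E(92) = 39*(-66 + 69*92) = 39*(-66 + 6348) = 39*6282 = 244998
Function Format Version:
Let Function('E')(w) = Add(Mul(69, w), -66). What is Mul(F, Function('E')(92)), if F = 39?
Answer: 244998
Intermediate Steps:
Function('E')(w) = Add(-66, Mul(69, w))
Mul(F, Function('E')(92)) = Mul(39, Add(-66, Mul(69, 92))) = Mul(39, Add(-66, 6348)) = Mul(39, 6282) = 244998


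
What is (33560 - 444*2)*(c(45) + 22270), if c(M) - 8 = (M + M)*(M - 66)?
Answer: 666116736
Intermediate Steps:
c(M) = 8 + 2*M*(-66 + M) (c(M) = 8 + (M + M)*(M - 66) = 8 + (2*M)*(-66 + M) = 8 + 2*M*(-66 + M))
(33560 - 444*2)*(c(45) + 22270) = (33560 - 444*2)*((8 - 132*45 + 2*45²) + 22270) = (33560 - 888)*((8 - 5940 + 2*2025) + 22270) = 32672*((8 - 5940 + 4050) + 22270) = 32672*(-1882 + 22270) = 32672*20388 = 666116736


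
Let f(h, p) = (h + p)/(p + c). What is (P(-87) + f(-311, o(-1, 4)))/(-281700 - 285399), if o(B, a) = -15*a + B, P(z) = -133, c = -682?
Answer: 98447/421354557 ≈ 0.00023364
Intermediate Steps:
o(B, a) = B - 15*a
f(h, p) = (h + p)/(-682 + p) (f(h, p) = (h + p)/(p - 682) = (h + p)/(-682 + p))
(P(-87) + f(-311, o(-1, 4)))/(-281700 - 285399) = (-133 + (-311 + (-1 - 15*4))/(-682 + (-1 - 15*4)))/(-281700 - 285399) = (-133 + (-311 + (-1 - 60))/(-682 + (-1 - 60)))/(-567099) = (-133 + (-311 - 61)/(-682 - 61))*(-1/567099) = (-133 - 372/(-743))*(-1/567099) = (-133 - 1/743*(-372))*(-1/567099) = (-133 + 372/743)*(-1/567099) = -98447/743*(-1/567099) = 98447/421354557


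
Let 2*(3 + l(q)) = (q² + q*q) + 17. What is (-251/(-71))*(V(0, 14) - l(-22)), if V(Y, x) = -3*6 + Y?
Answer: -254765/142 ≈ -1794.1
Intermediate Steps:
V(Y, x) = -18 + Y
l(q) = 11/2 + q² (l(q) = -3 + ((q² + q*q) + 17)/2 = -3 + ((q² + q²) + 17)/2 = -3 + (2*q² + 17)/2 = -3 + (17 + 2*q²)/2 = -3 + (17/2 + q²) = 11/2 + q²)
(-251/(-71))*(V(0, 14) - l(-22)) = (-251/(-71))*((-18 + 0) - (11/2 + (-22)²)) = (-251*(-1/71))*(-18 - (11/2 + 484)) = 251*(-18 - 1*979/2)/71 = 251*(-18 - 979/2)/71 = (251/71)*(-1015/2) = -254765/142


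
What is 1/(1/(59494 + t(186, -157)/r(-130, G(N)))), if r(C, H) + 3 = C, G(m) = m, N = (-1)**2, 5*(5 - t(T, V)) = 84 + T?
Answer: 1130393/19 ≈ 59494.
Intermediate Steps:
t(T, V) = -59/5 - T/5 (t(T, V) = 5 - (84 + T)/5 = 5 + (-84/5 - T/5) = -59/5 - T/5)
N = 1
r(C, H) = -3 + C
1/(1/(59494 + t(186, -157)/r(-130, G(N)))) = 1/(1/(59494 + (-59/5 - 1/5*186)/(-3 - 130))) = 1/(1/(59494 + (-59/5 - 186/5)/(-133))) = 1/(1/(59494 - 49*(-1/133))) = 1/(1/(59494 + 7/19)) = 1/(1/(1130393/19)) = 1/(19/1130393) = 1130393/19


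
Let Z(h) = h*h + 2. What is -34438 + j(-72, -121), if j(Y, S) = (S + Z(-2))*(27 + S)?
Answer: -23628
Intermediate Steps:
Z(h) = 2 + h² (Z(h) = h² + 2 = 2 + h²)
j(Y, S) = (6 + S)*(27 + S) (j(Y, S) = (S + (2 + (-2)²))*(27 + S) = (S + (2 + 4))*(27 + S) = (S + 6)*(27 + S) = (6 + S)*(27 + S))
-34438 + j(-72, -121) = -34438 + (162 + (-121)² + 33*(-121)) = -34438 + (162 + 14641 - 3993) = -34438 + 10810 = -23628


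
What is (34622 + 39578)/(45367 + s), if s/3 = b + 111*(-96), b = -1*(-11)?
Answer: 9275/1679 ≈ 5.5241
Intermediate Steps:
b = 11
s = -31935 (s = 3*(11 + 111*(-96)) = 3*(11 - 10656) = 3*(-10645) = -31935)
(34622 + 39578)/(45367 + s) = (34622 + 39578)/(45367 - 31935) = 74200/13432 = 74200*(1/13432) = 9275/1679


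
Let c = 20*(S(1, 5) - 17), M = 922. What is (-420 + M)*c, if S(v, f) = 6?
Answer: -110440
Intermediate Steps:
c = -220 (c = 20*(6 - 17) = 20*(-11) = -220)
(-420 + M)*c = (-420 + 922)*(-220) = 502*(-220) = -110440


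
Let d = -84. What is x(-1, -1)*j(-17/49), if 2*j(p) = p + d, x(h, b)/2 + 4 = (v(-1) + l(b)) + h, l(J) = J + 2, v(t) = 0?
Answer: 16532/49 ≈ 337.39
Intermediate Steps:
l(J) = 2 + J
x(h, b) = -4 + 2*b + 2*h (x(h, b) = -8 + 2*((0 + (2 + b)) + h) = -8 + 2*((2 + b) + h) = -8 + 2*(2 + b + h) = -8 + (4 + 2*b + 2*h) = -4 + 2*b + 2*h)
j(p) = -42 + p/2 (j(p) = (p - 84)/2 = (-84 + p)/2 = -42 + p/2)
x(-1, -1)*j(-17/49) = (-4 + 2*(-1) + 2*(-1))*(-42 + (-17/49)/2) = (-4 - 2 - 2)*(-42 + (-17*1/49)/2) = -8*(-42 + (½)*(-17/49)) = -8*(-42 - 17/98) = -8*(-4133/98) = 16532/49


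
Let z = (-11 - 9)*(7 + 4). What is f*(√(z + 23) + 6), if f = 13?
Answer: 78 + 13*I*√197 ≈ 78.0 + 182.46*I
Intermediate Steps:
z = -220 (z = -20*11 = -220)
f*(√(z + 23) + 6) = 13*(√(-220 + 23) + 6) = 13*(√(-197) + 6) = 13*(I*√197 + 6) = 13*(6 + I*√197) = 78 + 13*I*√197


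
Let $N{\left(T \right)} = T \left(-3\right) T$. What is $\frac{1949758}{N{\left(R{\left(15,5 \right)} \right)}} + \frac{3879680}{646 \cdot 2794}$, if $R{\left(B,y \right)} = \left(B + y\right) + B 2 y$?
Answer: $- \frac{23402917297}{1150639050} \approx -20.339$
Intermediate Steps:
$R{\left(B,y \right)} = B + y + 2 B y$ ($R{\left(B,y \right)} = \left(B + y\right) + 2 B y = B + y + 2 B y$)
$N{\left(T \right)} = - 3 T^{2}$ ($N{\left(T \right)} = - 3 T T = - 3 T^{2}$)
$\frac{1949758}{N{\left(R{\left(15,5 \right)} \right)}} + \frac{3879680}{646 \cdot 2794} = \frac{1949758}{\left(-3\right) \left(15 + 5 + 2 \cdot 15 \cdot 5\right)^{2}} + \frac{3879680}{646 \cdot 2794} = \frac{1949758}{\left(-3\right) \left(15 + 5 + 150\right)^{2}} + \frac{3879680}{1804924} = \frac{1949758}{\left(-3\right) 170^{2}} + 3879680 \cdot \frac{1}{1804924} = \frac{1949758}{\left(-3\right) 28900} + \frac{969920}{451231} = \frac{1949758}{-86700} + \frac{969920}{451231} = 1949758 \left(- \frac{1}{86700}\right) + \frac{969920}{451231} = - \frac{974879}{43350} + \frac{969920}{451231} = - \frac{23402917297}{1150639050}$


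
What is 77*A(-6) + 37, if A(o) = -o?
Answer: 499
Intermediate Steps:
77*A(-6) + 37 = 77*(-1*(-6)) + 37 = 77*6 + 37 = 462 + 37 = 499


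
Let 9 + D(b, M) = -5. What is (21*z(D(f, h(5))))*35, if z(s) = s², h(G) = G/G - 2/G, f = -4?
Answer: 144060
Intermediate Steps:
h(G) = 1 - 2/G
D(b, M) = -14 (D(b, M) = -9 - 5 = -14)
(21*z(D(f, h(5))))*35 = (21*(-14)²)*35 = (21*196)*35 = 4116*35 = 144060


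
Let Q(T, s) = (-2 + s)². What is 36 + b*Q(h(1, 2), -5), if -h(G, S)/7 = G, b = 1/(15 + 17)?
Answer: 1201/32 ≈ 37.531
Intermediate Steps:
b = 1/32 ≈ 0.031250
h(G, S) = -7*G
36 + b*Q(h(1, 2), -5) = 36 + (-2 - 5)²/32 = 36 + (1/32)*(-7)² = 36 + (1/32)*49 = 36 + 49/32 = 1201/32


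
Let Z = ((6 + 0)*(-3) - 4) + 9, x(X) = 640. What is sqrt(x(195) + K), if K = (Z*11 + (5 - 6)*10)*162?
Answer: I*sqrt(24146) ≈ 155.39*I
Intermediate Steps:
Z = -13 (Z = (6*(-3) - 4) + 9 = (-18 - 4) + 9 = -22 + 9 = -13)
K = -24786 (K = (-13*11 + (5 - 6)*10)*162 = (-143 - 1*10)*162 = (-143 - 10)*162 = -153*162 = -24786)
sqrt(x(195) + K) = sqrt(640 - 24786) = sqrt(-24146) = I*sqrt(24146)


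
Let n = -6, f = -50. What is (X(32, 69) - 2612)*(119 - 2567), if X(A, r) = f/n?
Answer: 6373776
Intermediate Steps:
X(A, r) = 25/3 (X(A, r) = -50/(-6) = -50*(-⅙) = 25/3)
(X(32, 69) - 2612)*(119 - 2567) = (25/3 - 2612)*(119 - 2567) = -7811/3*(-2448) = 6373776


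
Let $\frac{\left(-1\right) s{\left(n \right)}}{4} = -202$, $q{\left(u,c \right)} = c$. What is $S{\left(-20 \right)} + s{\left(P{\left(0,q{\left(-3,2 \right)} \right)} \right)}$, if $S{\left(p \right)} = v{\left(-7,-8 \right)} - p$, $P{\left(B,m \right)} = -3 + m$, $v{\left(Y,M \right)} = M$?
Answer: $820$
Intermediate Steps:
$s{\left(n \right)} = 808$ ($s{\left(n \right)} = \left(-4\right) \left(-202\right) = 808$)
$S{\left(p \right)} = -8 - p$
$S{\left(-20 \right)} + s{\left(P{\left(0,q{\left(-3,2 \right)} \right)} \right)} = \left(-8 - -20\right) + 808 = \left(-8 + 20\right) + 808 = 12 + 808 = 820$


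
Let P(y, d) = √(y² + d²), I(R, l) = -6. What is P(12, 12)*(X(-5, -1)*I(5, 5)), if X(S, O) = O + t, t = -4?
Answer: 360*√2 ≈ 509.12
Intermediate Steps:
X(S, O) = -4 + O (X(S, O) = O - 4 = -4 + O)
P(y, d) = √(d² + y²)
P(12, 12)*(X(-5, -1)*I(5, 5)) = √(12² + 12²)*((-4 - 1)*(-6)) = √(144 + 144)*(-5*(-6)) = √288*30 = (12*√2)*30 = 360*√2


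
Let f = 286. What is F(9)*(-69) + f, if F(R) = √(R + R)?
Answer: 286 - 207*√2 ≈ -6.7422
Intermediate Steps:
F(R) = √2*√R (F(R) = √(2*R) = √2*√R)
F(9)*(-69) + f = (√2*√9)*(-69) + 286 = (√2*3)*(-69) + 286 = (3*√2)*(-69) + 286 = -207*√2 + 286 = 286 - 207*√2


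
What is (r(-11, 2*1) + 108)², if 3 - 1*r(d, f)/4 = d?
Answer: 26896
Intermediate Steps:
r(d, f) = 12 - 4*d
(r(-11, 2*1) + 108)² = ((12 - 4*(-11)) + 108)² = ((12 + 44) + 108)² = (56 + 108)² = 164² = 26896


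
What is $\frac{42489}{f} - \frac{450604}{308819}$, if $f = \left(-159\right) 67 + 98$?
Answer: $- \frac{2553933673}{465654935} \approx -5.4846$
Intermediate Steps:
$f = -10555$ ($f = -10653 + 98 = -10555$)
$\frac{42489}{f} - \frac{450604}{308819} = \frac{42489}{-10555} - \frac{450604}{308819} = 42489 \left(- \frac{1}{10555}\right) - \frac{64372}{44117} = - \frac{42489}{10555} - \frac{64372}{44117} = - \frac{2553933673}{465654935}$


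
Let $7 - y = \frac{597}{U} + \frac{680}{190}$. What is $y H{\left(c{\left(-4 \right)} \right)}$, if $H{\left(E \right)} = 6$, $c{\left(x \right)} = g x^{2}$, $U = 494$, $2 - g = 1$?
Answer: $\frac{3279}{247} \approx 13.275$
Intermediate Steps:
$g = 1$ ($g = 2 - 1 = 1$)
$c{\left(x \right)} = x^{2}$ ($c{\left(x \right)} = 1 x^{2} = x^{2}$)
$y = \frac{1093}{494}$ ($y = 7 - \left(\frac{597}{494} + \frac{680}{190}\right) = 7 - \left(597 \cdot \frac{1}{494} + 680 \cdot \frac{1}{190}\right) = 7 - \left(\frac{597}{494} + \frac{68}{19}\right) = 7 - \frac{2365}{494} = \frac{1093}{494} \approx 2.2126$)
$y H{\left(c{\left(-4 \right)} \right)} = \frac{1093}{494} \cdot 6 = \frac{3279}{247}$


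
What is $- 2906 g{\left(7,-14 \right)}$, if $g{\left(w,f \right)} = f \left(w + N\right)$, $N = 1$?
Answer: $325472$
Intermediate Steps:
$g{\left(w,f \right)} = f \left(1 + w\right)$ ($g{\left(w,f \right)} = f \left(w + 1\right) = f \left(1 + w\right)$)
$- 2906 g{\left(7,-14 \right)} = - 2906 \left(- 14 \left(1 + 7\right)\right) = - 2906 \left(\left(-14\right) 8\right) = \left(-2906\right) \left(-112\right) = 325472$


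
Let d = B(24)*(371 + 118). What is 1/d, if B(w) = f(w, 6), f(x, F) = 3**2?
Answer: 1/4401 ≈ 0.00022722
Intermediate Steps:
f(x, F) = 9
B(w) = 9
d = 4401 (d = 9*(371 + 118) = 9*489 = 4401)
1/d = 1/4401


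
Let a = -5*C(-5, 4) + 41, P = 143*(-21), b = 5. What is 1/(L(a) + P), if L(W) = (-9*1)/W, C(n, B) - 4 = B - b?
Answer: -26/78087 ≈ -0.00033296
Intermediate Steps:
C(n, B) = -1 + B (C(n, B) = 4 + (B - 1*5) = 4 + (B - 5) = 4 + (-5 + B) = -1 + B)
P = -3003
a = 26 (a = -5*(-1 + 4) + 41 = -5*3 + 41 = -15 + 41 = 26)
L(W) = -9/W
1/(L(a) + P) = 1/(-9/26 - 3003) = 1/(-78087/26) = -26/78087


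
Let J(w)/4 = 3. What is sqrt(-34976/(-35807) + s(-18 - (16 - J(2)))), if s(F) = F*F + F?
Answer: sqrt(593601642670)/35807 ≈ 21.517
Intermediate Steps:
J(w) = 12 (J(w) = 4*3 = 12)
s(F) = F + F**2 (s(F) = F**2 + F = F + F**2)
sqrt(-34976/(-35807) + s(-18 - (16 - J(2)))) = sqrt(-34976/(-35807) + (-18 - (16 - 1*12))*(1 + (-18 - (16 - 1*12)))) = sqrt(-34976*(-1/35807) + (-18 - (16 - 12))*(1 + (-18 - (16 - 12)))) = sqrt(34976/35807 + (-18 - 1*4)*(1 + (-18 - 1*4))) = sqrt(34976/35807 + (-18 - 4)*(1 + (-18 - 4))) = sqrt(34976/35807 - 22*(1 - 22)) = sqrt(34976/35807 - 22*(-21)) = sqrt(34976/35807 + 462) = sqrt(16577810/35807) = sqrt(593601642670)/35807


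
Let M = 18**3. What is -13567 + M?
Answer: -7735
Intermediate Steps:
M = 5832
-13567 + M = -13567 + 5832 = -7735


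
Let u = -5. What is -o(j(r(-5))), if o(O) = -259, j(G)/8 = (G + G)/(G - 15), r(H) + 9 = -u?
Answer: 259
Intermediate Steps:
r(H) = -4 (r(H) = -9 - 1*(-5) = -9 + 5 = -4)
j(G) = 16*G/(-15 + G) (j(G) = 8*((G + G)/(G - 15)) = 8*((2*G)/(-15 + G)) = 8*(2*G/(-15 + G)) = 16*G/(-15 + G))
-o(j(r(-5))) = -1*(-259) = 259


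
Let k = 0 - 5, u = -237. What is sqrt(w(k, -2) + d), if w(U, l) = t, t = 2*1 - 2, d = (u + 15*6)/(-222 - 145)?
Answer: 7*sqrt(1101)/367 ≈ 0.63289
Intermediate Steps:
d = 147/367 (d = (-237 + 15*6)/(-222 - 145) = (-237 + 90)/(-367) = -147*(-1/367) = 147/367 ≈ 0.40055)
t = 0 (t = 2 - 2 = 0)
k = -5
w(U, l) = 0
sqrt(w(k, -2) + d) = sqrt(0 + 147/367) = sqrt(147/367) = 7*sqrt(1101)/367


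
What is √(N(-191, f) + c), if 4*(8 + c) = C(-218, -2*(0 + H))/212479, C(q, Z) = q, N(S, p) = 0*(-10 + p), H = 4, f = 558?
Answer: 13*I*√8548880086/424958 ≈ 2.8285*I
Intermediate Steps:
N(S, p) = 0
c = -3399773/424958 (c = -8 + (-218/212479)/4 = -8 + (-218*1/212479)/4 = -8 + (¼)*(-218/212479) = -8 - 109/424958 = -3399773/424958 ≈ -8.0003)
√(N(-191, f) + c) = √(0 - 3399773/424958) = √(-3399773/424958) = 13*I*√8548880086/424958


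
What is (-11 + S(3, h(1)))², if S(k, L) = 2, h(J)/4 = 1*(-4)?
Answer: 81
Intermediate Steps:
h(J) = -16 (h(J) = 4*(1*(-4)) = 4*(-4) = -16)
(-11 + S(3, h(1)))² = (-11 + 2)² = (-9)² = 81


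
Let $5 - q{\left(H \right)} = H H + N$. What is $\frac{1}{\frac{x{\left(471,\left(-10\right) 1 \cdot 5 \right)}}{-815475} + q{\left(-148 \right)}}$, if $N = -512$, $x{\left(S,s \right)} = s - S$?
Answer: $- \frac{815475}{17440563304} \approx -4.6757 \cdot 10^{-5}$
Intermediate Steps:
$q{\left(H \right)} = 517 - H^{2}$ ($q{\left(H \right)} = 5 - \left(H H - 512\right) = 5 - \left(H^{2} - 512\right) = 5 - \left(-512 + H^{2}\right) = 517 - H^{2}$)
$\frac{1}{\frac{x{\left(471,\left(-10\right) 1 \cdot 5 \right)}}{-815475} + q{\left(-148 \right)}} = \frac{1}{\frac{\left(-10\right) 1 \cdot 5 - 471}{-815475} + \left(517 - \left(-148\right)^{2}\right)} = \frac{1}{\left(\left(-10\right) 5 - 471\right) \left(- \frac{1}{815475}\right) + \left(517 - 21904\right)} = \frac{1}{\left(-50 - 471\right) \left(- \frac{1}{815475}\right) + \left(517 - 21904\right)} = \frac{1}{\left(-521\right) \left(- \frac{1}{815475}\right) - 21387} = \frac{1}{\frac{521}{815475} - 21387} = \frac{1}{- \frac{17440563304}{815475}} = - \frac{815475}{17440563304}$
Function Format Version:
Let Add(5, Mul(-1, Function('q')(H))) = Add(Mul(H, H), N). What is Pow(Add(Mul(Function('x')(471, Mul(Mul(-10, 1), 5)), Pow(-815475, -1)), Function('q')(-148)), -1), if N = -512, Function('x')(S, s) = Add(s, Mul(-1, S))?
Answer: Rational(-815475, 17440563304) ≈ -4.6757e-5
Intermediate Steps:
Function('q')(H) = Add(517, Mul(-1, Pow(H, 2))) (Function('q')(H) = Add(5, Mul(-1, Add(Mul(H, H), -512))) = Add(5, Mul(-1, Add(Pow(H, 2), -512))) = Add(5, Mul(-1, Add(-512, Pow(H, 2)))) = Add(5, Add(512, Mul(-1, Pow(H, 2)))) = Add(517, Mul(-1, Pow(H, 2))))
Pow(Add(Mul(Function('x')(471, Mul(Mul(-10, 1), 5)), Pow(-815475, -1)), Function('q')(-148)), -1) = Pow(Add(Mul(Add(Mul(Mul(-10, 1), 5), Mul(-1, 471)), Pow(-815475, -1)), Add(517, Mul(-1, Pow(-148, 2)))), -1) = Pow(Add(Mul(Add(Mul(-10, 5), -471), Rational(-1, 815475)), Add(517, Mul(-1, 21904))), -1) = Pow(Add(Mul(Add(-50, -471), Rational(-1, 815475)), Add(517, -21904)), -1) = Pow(Add(Mul(-521, Rational(-1, 815475)), -21387), -1) = Pow(Add(Rational(521, 815475), -21387), -1) = Pow(Rational(-17440563304, 815475), -1) = Rational(-815475, 17440563304)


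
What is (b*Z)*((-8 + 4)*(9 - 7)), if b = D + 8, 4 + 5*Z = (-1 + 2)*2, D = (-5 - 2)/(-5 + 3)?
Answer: 184/5 ≈ 36.800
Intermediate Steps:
D = 7/2 (D = -7/(-2) = -7*(-½) = 7/2 ≈ 3.5000)
Z = -⅖ (Z = -⅘ + ((-1 + 2)*2)/5 = -⅘ + (1*2)/5 = -⅘ + (⅕)*2 = -⅘ + ⅖ = -⅖ ≈ -0.40000)
b = 23/2 (b = 7/2 + 8 = 23/2 ≈ 11.500)
(b*Z)*((-8 + 4)*(9 - 7)) = ((23/2)*(-⅖))*((-8 + 4)*(9 - 7)) = -(-92)*2/5 = -23/5*(-8) = 184/5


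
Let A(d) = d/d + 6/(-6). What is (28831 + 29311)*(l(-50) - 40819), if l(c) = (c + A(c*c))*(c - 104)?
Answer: -1925604898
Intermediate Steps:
A(d) = 0 (A(d) = 1 + 6*(-⅙) = 1 - 1 = 0)
l(c) = c*(-104 + c) (l(c) = (c + 0)*(c - 104) = c*(-104 + c))
(28831 + 29311)*(l(-50) - 40819) = (28831 + 29311)*(-50*(-104 - 50) - 40819) = 58142*(-50*(-154) - 40819) = 58142*(7700 - 40819) = 58142*(-33119) = -1925604898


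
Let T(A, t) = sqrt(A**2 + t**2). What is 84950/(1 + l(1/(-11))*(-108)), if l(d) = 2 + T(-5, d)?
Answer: 2209974250/29702039 - 100920600*sqrt(3026)/29702039 ≈ -112.50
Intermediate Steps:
l(d) = 2 + sqrt(25 + d**2) (l(d) = 2 + sqrt((-5)**2 + d**2) = 2 + sqrt(25 + d**2))
84950/(1 + l(1/(-11))*(-108)) = 84950/(1 + (2 + sqrt(25 + (1/(-11))**2))*(-108)) = 84950/(1 + (2 + sqrt(25 + (-1/11)**2))*(-108)) = 84950/(1 + (2 + sqrt(25 + 1/121))*(-108)) = 84950/(1 + (2 + sqrt(3026/121))*(-108)) = 84950/(1 + (2 + sqrt(3026)/11)*(-108)) = 84950/(1 + (-216 - 108*sqrt(3026)/11)) = 84950/(-215 - 108*sqrt(3026)/11)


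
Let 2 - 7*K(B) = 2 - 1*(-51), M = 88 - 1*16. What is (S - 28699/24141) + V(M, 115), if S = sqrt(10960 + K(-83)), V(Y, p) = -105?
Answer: -2563504/24141 + sqrt(536683)/7 ≈ -1.5336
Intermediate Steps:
M = 72 (M = 88 - 16 = 72)
K(B) = -51/7 (K(B) = 2/7 - (2 - 1*(-51))/7 = 2/7 - (2 + 51)/7 = 2/7 - 1/7*53 = 2/7 - 53/7 = -51/7)
S = sqrt(536683)/7 (S = sqrt(10960 - 51/7) = sqrt(76669/7) = sqrt(536683)/7 ≈ 104.66)
(S - 28699/24141) + V(M, 115) = (sqrt(536683)/7 - 28699/24141) - 105 = (-28699/24141 + sqrt(536683)/7) - 105 = -2563504/24141 + sqrt(536683)/7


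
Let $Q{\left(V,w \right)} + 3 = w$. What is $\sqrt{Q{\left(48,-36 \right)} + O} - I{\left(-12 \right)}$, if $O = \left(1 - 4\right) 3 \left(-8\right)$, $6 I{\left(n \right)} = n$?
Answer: $2 + \sqrt{33} \approx 7.7446$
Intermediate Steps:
$Q{\left(V,w \right)} = -3 + w$
$I{\left(n \right)} = \frac{n}{6}$
$O = 72$ ($O = \left(-3\right) 3 \left(-8\right) = \left(-9\right) \left(-8\right) = 72$)
$\sqrt{Q{\left(48,-36 \right)} + O} - I{\left(-12 \right)} = \sqrt{\left(-3 - 36\right) + 72} - \frac{1}{6} \left(-12\right) = \sqrt{-39 + 72} - -2 = \sqrt{33} + 2 = 2 + \sqrt{33}$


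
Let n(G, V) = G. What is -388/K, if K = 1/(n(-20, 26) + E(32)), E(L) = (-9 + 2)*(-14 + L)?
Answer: 56648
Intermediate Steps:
E(L) = 98 - 7*L (E(L) = -7*(-14 + L) = 98 - 7*L)
K = -1/146 (K = 1/(-20 + (98 - 7*32)) = 1/(-20 + (98 - 224)) = 1/(-20 - 126) = 1/(-146) = -1/146 ≈ -0.0068493)
-388/K = -388/(-1/146) = -388*(-146) = 56648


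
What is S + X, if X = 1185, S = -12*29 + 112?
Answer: 949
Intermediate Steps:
S = -236 (S = -348 + 112 = -236)
S + X = -236 + 1185 = 949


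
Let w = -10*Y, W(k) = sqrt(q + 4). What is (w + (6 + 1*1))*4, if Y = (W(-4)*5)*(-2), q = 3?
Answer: 28 + 400*sqrt(7) ≈ 1086.3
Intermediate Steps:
W(k) = sqrt(7) (W(k) = sqrt(3 + 4) = sqrt(7))
Y = -10*sqrt(7) (Y = (sqrt(7)*5)*(-2) = (5*sqrt(7))*(-2) = -10*sqrt(7) ≈ -26.458)
w = 100*sqrt(7) (w = -(-100)*sqrt(7) = 100*sqrt(7) ≈ 264.58)
(w + (6 + 1*1))*4 = (100*sqrt(7) + (6 + 1*1))*4 = (100*sqrt(7) + (6 + 1))*4 = (100*sqrt(7) + 7)*4 = (7 + 100*sqrt(7))*4 = 28 + 400*sqrt(7)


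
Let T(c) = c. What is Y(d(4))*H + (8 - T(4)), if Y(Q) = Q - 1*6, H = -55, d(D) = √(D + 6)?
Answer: 334 - 55*√10 ≈ 160.07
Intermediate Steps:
d(D) = √(6 + D)
Y(Q) = -6 + Q (Y(Q) = Q - 6 = -6 + Q)
Y(d(4))*H + (8 - T(4)) = (-6 + √(6 + 4))*(-55) + (8 - 1*4) = (-6 + √10)*(-55) + (8 - 4) = (330 - 55*√10) + 4 = 334 - 55*√10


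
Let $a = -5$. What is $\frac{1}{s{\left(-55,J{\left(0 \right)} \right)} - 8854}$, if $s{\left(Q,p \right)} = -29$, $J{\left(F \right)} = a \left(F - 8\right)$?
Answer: $- \frac{1}{8883} \approx -0.00011257$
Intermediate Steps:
$J{\left(F \right)} = 40 - 5 F$ ($J{\left(F \right)} = - 5 \left(F - 8\right) = - 5 \left(-8 + F\right) = 40 - 5 F$)
$\frac{1}{s{\left(-55,J{\left(0 \right)} \right)} - 8854} = \frac{1}{-29 - 8854} = \frac{1}{-8883} = - \frac{1}{8883}$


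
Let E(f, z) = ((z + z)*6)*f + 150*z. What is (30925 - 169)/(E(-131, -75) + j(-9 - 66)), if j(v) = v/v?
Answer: 30756/106651 ≈ 0.28838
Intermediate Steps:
j(v) = 1
E(f, z) = 150*z + 12*f*z (E(f, z) = ((2*z)*6)*f + 150*z = (12*z)*f + 150*z = 12*f*z + 150*z = 150*z + 12*f*z)
(30925 - 169)/(E(-131, -75) + j(-9 - 66)) = (30925 - 169)/(6*(-75)*(25 + 2*(-131)) + 1) = 30756/(6*(-75)*(25 - 262) + 1) = 30756/(6*(-75)*(-237) + 1) = 30756/(106650 + 1) = 30756/106651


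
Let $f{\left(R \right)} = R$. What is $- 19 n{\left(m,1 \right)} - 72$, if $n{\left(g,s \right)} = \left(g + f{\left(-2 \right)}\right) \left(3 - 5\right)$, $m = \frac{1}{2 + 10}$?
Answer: $- \frac{869}{6} \approx -144.83$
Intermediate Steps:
$m = \frac{1}{12} \approx 0.083333$
$n{\left(g,s \right)} = 4 - 2 g$ ($n{\left(g,s \right)} = \left(g - 2\right) \left(3 - 5\right) = \left(-2 + g\right) \left(-2\right) = 4 - 2 g$)
$- 19 n{\left(m,1 \right)} - 72 = - 19 \left(4 - \frac{1}{6}\right) - 72 = \left(-19\right) \frac{23}{6} - 72 = - \frac{437}{6} - 72 = - \frac{869}{6}$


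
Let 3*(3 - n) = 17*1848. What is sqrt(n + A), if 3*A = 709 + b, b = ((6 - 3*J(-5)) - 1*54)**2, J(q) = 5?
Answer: I*sqrt(80187)/3 ≈ 94.391*I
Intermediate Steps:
n = -10469 (n = 3 - 17*1848/3 = 3 - 1/3*31416 = 3 - 10472 = -10469)
b = 3969 (b = ((6 - 3*5) - 1*54)**2 = ((6 - 15) - 54)**2 = (-9 - 54)**2 = (-63)**2 = 3969)
A = 4678/3 (A = (709 + 3969)/3 = (1/3)*4678 = 4678/3 ≈ 1559.3)
sqrt(n + A) = sqrt(-10469 + 4678/3) = sqrt(-26729/3) = I*sqrt(80187)/3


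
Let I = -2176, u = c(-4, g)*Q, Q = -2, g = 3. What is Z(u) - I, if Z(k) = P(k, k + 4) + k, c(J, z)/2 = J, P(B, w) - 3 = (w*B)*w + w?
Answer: 8615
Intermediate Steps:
P(B, w) = 3 + w + B*w**2 (P(B, w) = 3 + ((w*B)*w + w) = 3 + ((B*w)*w + w) = 3 + (B*w**2 + w) = 3 + (w + B*w**2) = 3 + w + B*w**2)
c(J, z) = 2*J
u = 16 (u = (2*(-4))*(-2) = -8*(-2) = 16)
Z(k) = 7 + 2*k + k*(4 + k)**2 (Z(k) = (3 + (k + 4) + k*(k + 4)**2) + k = (3 + (4 + k) + k*(4 + k)**2) + k = (7 + k + k*(4 + k)**2) + k = 7 + 2*k + k*(4 + k)**2)
Z(u) - I = (7 + 2*16 + 16*(4 + 16)**2) - 1*(-2176) = (7 + 32 + 16*20**2) + 2176 = (7 + 32 + 16*400) + 2176 = (7 + 32 + 6400) + 2176 = 6439 + 2176 = 8615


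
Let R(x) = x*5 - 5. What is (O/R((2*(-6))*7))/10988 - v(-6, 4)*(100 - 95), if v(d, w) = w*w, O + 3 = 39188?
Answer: -4395661/54940 ≈ -80.008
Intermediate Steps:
O = 39185 (O = -3 + 39188 = 39185)
R(x) = -5 + 5*x (R(x) = 5*x - 5 = -5 + 5*x)
v(d, w) = w²
(O/R((2*(-6))*7))/10988 - v(-6, 4)*(100 - 95) = (39185/(-5 + 5*((2*(-6))*7)))/10988 - 4²*(100 - 95) = (39185/(-5 + 5*(-12*7)))*(1/10988) - 16*5 = (39185/(-5 + 5*(-84)))*(1/10988) - 1*80 = (39185/(-5 - 420))*(1/10988) - 80 = (39185/(-425))*(1/10988) - 80 = (39185*(-1/425))*(1/10988) - 80 = -461/5*1/10988 - 80 = -461/54940 - 80 = -4395661/54940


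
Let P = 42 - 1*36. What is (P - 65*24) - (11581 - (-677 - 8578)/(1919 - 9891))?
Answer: -104702965/7972 ≈ -13134.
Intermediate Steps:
P = 6 (P = 42 - 36 = 6)
(P - 65*24) - (11581 - (-677 - 8578)/(1919 - 9891)) = (6 - 65*24) - (11581 - (-677 - 8578)/(1919 - 9891)) = (6 - 1560) - (11581 - (-9255)/(-7972)) = -1554 - (11581 - (-9255)*(-1)/7972) = -1554 - (11581 - 1*9255/7972) = -1554 - (11581 - 9255/7972) = -1554 - 1*92314477/7972 = -1554 - 92314477/7972 = -104702965/7972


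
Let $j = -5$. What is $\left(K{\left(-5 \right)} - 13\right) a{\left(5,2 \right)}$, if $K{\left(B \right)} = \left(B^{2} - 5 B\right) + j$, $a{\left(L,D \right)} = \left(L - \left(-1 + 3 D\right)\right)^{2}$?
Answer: $0$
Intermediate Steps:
$a{\left(L,D \right)} = \left(1 + L - 3 D\right)^{2}$
$K{\left(B \right)} = -5 + B^{2} - 5 B$ ($K{\left(B \right)} = \left(B^{2} - 5 B\right) - 5 = -5 + B^{2} - 5 B$)
$\left(K{\left(-5 \right)} - 13\right) a{\left(5,2 \right)} = \left(\left(-5 + \left(-5\right)^{2} - -25\right) - 13\right) \left(1 + 5 - 6\right)^{2} = \left(\left(-5 + 25 + 25\right) - 13\right) \left(1 + 5 - 6\right)^{2} = \left(45 - 13\right) 0^{2} = 32 \cdot 0 = 0$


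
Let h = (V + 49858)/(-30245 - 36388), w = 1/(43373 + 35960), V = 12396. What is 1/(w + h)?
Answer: -5286195789/4938729949 ≈ -1.0704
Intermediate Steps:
w = 1/79333 ≈ 1.2605e-5
h = -62254/66633 (h = (12396 + 49858)/(-30245 - 36388) = 62254/(-66633) = 62254*(-1/66633) = -62254/66633 ≈ -0.93428)
1/(w + h) = 1/(1/79333 - 62254/66633) = 1/(-4938729949/5286195789) = -5286195789/4938729949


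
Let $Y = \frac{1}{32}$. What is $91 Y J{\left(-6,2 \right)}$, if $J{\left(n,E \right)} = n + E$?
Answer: $- \frac{91}{8} \approx -11.375$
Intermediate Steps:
$Y = \frac{1}{32} \approx 0.03125$
$J{\left(n,E \right)} = E + n$
$91 Y J{\left(-6,2 \right)} = 91 \cdot \frac{1}{32} \left(2 - 6\right) = \frac{91}{32} \left(-4\right) = - \frac{91}{8}$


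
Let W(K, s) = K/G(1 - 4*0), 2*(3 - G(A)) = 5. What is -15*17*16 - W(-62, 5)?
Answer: -3956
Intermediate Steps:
G(A) = ½ (G(A) = 3 - ½*5 = 3 - 5/2 = ½)
W(K, s) = 2*K (W(K, s) = K/(½) = K*2 = 2*K)
-15*17*16 - W(-62, 5) = -15*17*16 - 2*(-62) = -255*16 - 1*(-124) = -4080 + 124 = -3956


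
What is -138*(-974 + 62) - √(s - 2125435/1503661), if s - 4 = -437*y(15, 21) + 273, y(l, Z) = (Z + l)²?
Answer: 125856 - I*√1279896734717222610/1503661 ≈ 1.2586e+5 - 752.38*I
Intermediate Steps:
s = -566075 (s = 4 + (-437*(21 + 15)² + 273) = 4 + (-437*36² + 273) = 4 + (-437*1296 + 273) = 4 + (-566352 + 273) = 4 - 566079 = -566075)
-138*(-974 + 62) - √(s - 2125435/1503661) = -138*(-974 + 62) - √(-566075 - 2125435/1503661) = -138*(-912) - √(-566075 - 2125435*1/1503661) = 125856 - √(-566075 - 2125435/1503661) = 125856 - √(-851187026010/1503661) = 125856 - I*√1279896734717222610/1503661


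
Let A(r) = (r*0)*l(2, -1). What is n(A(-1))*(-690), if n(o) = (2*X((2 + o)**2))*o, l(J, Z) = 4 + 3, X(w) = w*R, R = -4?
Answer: 0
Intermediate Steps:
X(w) = -4*w (X(w) = w*(-4) = -4*w)
l(J, Z) = 7
A(r) = 0 (A(r) = (r*0)*7 = 0*7 = 0)
n(o) = -8*o*(2 + o)**2 (n(o) = (2*(-4*(2 + o)**2))*o = (-8*(2 + o)**2)*o = -8*o*(2 + o)**2)
n(A(-1))*(-690) = -8*0*(2 + 0)**2*(-690) = -8*0*2**2*(-690) = -8*0*4*(-690) = 0*(-690) = 0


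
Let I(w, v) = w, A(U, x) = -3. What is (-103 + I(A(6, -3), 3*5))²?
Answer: 11236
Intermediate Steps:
(-103 + I(A(6, -3), 3*5))² = (-103 - 3)² = (-106)² = 11236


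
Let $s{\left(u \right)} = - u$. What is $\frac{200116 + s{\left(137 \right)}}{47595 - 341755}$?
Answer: $- \frac{199979}{294160} \approx -0.67983$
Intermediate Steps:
$\frac{200116 + s{\left(137 \right)}}{47595 - 341755} = \frac{200116 - 137}{47595 - 341755} = \frac{199979}{-294160} = 199979 \left(- \frac{1}{294160}\right) = - \frac{199979}{294160}$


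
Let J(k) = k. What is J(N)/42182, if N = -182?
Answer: -13/3013 ≈ -0.0043146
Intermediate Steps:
J(N)/42182 = -182/42182 = -182*1/42182 = -13/3013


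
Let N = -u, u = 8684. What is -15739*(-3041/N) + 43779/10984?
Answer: -131334828845/23846264 ≈ -5507.6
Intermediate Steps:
N = -8684 (N = -1*8684 = -8684)
-15739*(-3041/N) + 43779/10984 = -15739/((-8684/(-3041))) + 43779/10984 = -15739/((-8684*(-1/3041))) + 43779*(1/10984) = -15739/8684/3041 + 43779/10984 = -15739*3041/8684 + 43779/10984 = -47862299/8684 + 43779/10984 = -131334828845/23846264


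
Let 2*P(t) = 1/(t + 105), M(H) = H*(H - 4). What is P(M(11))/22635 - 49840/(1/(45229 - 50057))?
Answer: 1982563825132801/8239140 ≈ 2.4063e+8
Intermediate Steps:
M(H) = H*(-4 + H)
P(t) = 1/(2*(105 + t)) (P(t) = 1/(2*(t + 105)) = 1/(2*(105 + t)))
P(M(11))/22635 - 49840/(1/(45229 - 50057)) = (1/(2*(105 + 11*(-4 + 11))))/22635 - 49840/(1/(45229 - 50057)) = (1/(2*(105 + 11*7)))*(1/22635) - 49840/(1/(-4828)) = (1/(2*(105 + 77)))*(1/22635) - 49840/(-1/4828) = ((½)/182)*(1/22635) - 49840*(-4828) = ((½)*(1/182))*(1/22635) + 240627520 = (1/364)*(1/22635) + 240627520 = 1/8239140 + 240627520 = 1982563825132801/8239140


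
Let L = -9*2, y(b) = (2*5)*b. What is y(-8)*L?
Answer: 1440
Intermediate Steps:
y(b) = 10*b
L = -18
y(-8)*L = (10*(-8))*(-18) = -80*(-18) = 1440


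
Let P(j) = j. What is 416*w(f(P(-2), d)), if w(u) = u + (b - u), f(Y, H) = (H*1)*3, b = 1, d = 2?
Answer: 416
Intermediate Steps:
f(Y, H) = 3*H (f(Y, H) = H*3 = 3*H)
w(u) = 1 (w(u) = u + (1 - u) = 1)
416*w(f(P(-2), d)) = 416*1 = 416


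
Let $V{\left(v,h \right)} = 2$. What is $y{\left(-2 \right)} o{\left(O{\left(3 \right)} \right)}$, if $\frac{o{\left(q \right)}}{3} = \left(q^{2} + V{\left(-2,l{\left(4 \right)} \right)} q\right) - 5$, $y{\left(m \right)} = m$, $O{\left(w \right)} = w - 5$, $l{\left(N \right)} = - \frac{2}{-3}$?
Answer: $30$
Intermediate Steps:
$l{\left(N \right)} = \frac{2}{3}$ ($l{\left(N \right)} = \left(-2\right) \left(- \frac{1}{3}\right) = \frac{2}{3}$)
$O{\left(w \right)} = -5 + w$
$o{\left(q \right)} = -15 + 3 q^{2} + 6 q$ ($o{\left(q \right)} = 3 \left(\left(q^{2} + 2 q\right) - 5\right) = 3 \left(-5 + q^{2} + 2 q\right) = -15 + 3 q^{2} + 6 q$)
$y{\left(-2 \right)} o{\left(O{\left(3 \right)} \right)} = - 2 \left(-15 + 3 \left(-5 + 3\right)^{2} + 6 \left(-5 + 3\right)\right) = - 2 \left(-15 + 3 \left(-2\right)^{2} + 6 \left(-2\right)\right) = - 2 \left(-15 + 3 \cdot 4 - 12\right) = - 2 \left(-15 + 12 - 12\right) = \left(-2\right) \left(-15\right) = 30$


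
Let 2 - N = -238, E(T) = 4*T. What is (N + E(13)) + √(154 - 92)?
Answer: 292 + √62 ≈ 299.87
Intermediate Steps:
N = 240 (N = 2 - 1*(-238) = 2 + 238 = 240)
(N + E(13)) + √(154 - 92) = (240 + 4*13) + √(154 - 92) = (240 + 52) + √62 = 292 + √62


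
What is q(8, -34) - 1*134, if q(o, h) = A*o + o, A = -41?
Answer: -454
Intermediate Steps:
q(o, h) = -40*o (q(o, h) = -41*o + o = -40*o)
q(8, -34) - 1*134 = -40*8 - 1*134 = -320 - 134 = -454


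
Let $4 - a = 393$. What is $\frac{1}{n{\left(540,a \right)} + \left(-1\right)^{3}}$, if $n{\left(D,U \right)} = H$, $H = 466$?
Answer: $\frac{1}{465} \approx 0.0021505$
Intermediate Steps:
$a = -389$ ($a = 4 - 393 = -389$)
$n{\left(D,U \right)} = 466$
$\frac{1}{n{\left(540,a \right)} + \left(-1\right)^{3}} = \frac{1}{466 + \left(-1\right)^{3}} = \frac{1}{466 - 1} = \frac{1}{465}$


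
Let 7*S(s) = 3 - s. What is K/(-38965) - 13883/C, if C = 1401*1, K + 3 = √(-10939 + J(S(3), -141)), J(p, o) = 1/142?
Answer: -540946892/54589965 - 9*I*√2723134/5533030 ≈ -9.9093 - 0.0026842*I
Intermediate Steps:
S(s) = 3/7 - s/7 (S(s) = (3 - s)/7 = 3/7 - s/7)
J(p, o) = 1/142
K = -3 + 9*I*√2723134/142 (K = -3 + √(-10939 + 1/142) = -3 + √(-1553337/142) = -3 + 9*I*√2723134/142 ≈ -3.0 + 104.59*I)
C = 1401
K/(-38965) - 13883/C = (-3 + 9*I*√2723134/142)/(-38965) - 13883/1401 = (-3 + 9*I*√2723134/142)*(-1/38965) - 13883*1/1401 = (3/38965 - 9*I*√2723134/5533030) - 13883/1401 = -540946892/54589965 - 9*I*√2723134/5533030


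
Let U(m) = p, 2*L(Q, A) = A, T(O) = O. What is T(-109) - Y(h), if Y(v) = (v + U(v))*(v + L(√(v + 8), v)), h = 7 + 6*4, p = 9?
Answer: -1969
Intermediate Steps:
L(Q, A) = A/2
U(m) = 9
h = 31 (h = 7 + 24 = 31)
Y(v) = 3*v*(9 + v)/2 (Y(v) = (v + 9)*(v + v/2) = (9 + v)*(3*v/2) = 3*v*(9 + v)/2)
T(-109) - Y(h) = -109 - 3*31*(9 + 31)/2 = -109 - 3*31*40/2 = -109 - 1*1860 = -109 - 1860 = -1969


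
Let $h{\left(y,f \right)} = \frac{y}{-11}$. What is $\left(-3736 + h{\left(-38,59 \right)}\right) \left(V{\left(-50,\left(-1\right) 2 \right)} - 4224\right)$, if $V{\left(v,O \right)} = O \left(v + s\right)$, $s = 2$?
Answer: $\frac{169487424}{11} \approx 1.5408 \cdot 10^{7}$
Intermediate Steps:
$h{\left(y,f \right)} = - \frac{y}{11}$ ($h{\left(y,f \right)} = y \left(- \frac{1}{11}\right) = - \frac{y}{11}$)
$V{\left(v,O \right)} = O \left(2 + v\right)$ ($V{\left(v,O \right)} = O \left(v + 2\right) = O \left(2 + v\right)$)
$\left(-3736 + h{\left(-38,59 \right)}\right) \left(V{\left(-50,\left(-1\right) 2 \right)} - 4224\right) = \left(-3736 - - \frac{38}{11}\right) \left(\left(-1\right) 2 \left(2 - 50\right) - 4224\right) = \left(-3736 + \frac{38}{11}\right) \left(\left(-2\right) \left(-48\right) - 4224\right) = - \frac{41058 \left(96 - 4224\right)}{11} = \left(- \frac{41058}{11}\right) \left(-4128\right) = \frac{169487424}{11}$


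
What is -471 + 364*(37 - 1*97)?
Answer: -22311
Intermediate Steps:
-471 + 364*(37 - 1*97) = -471 + 364*(37 - 97) = -471 + 364*(-60) = -471 - 21840 = -22311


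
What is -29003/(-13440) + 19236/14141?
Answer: 668663263/190055040 ≈ 3.5183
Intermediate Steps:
-29003/(-13440) + 19236/14141 = -29003*(-1/13440) + 19236*(1/14141) = 29003/13440 + 19236/14141 = 668663263/190055040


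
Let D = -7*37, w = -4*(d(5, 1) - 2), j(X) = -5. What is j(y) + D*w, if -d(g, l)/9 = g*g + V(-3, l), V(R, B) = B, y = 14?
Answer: -244501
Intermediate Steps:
d(g, l) = -9*l - 9*g² (d(g, l) = -9*(g*g + l) = -9*(g² + l) = -9*(l + g²) = -9*l - 9*g²)
w = 944 (w = -4*((-9*1 - 9*5²) - 2) = -4*((-9 - 9*25) - 2) = -4*((-9 - 225) - 2) = -4*(-234 - 2) = -4*(-236) = 944)
D = -259
j(y) + D*w = -5 - 259*944 = -5 - 244496 = -244501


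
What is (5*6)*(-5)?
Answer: -150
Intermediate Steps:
(5*6)*(-5) = 30*(-5) = -150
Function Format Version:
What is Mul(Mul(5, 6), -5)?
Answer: -150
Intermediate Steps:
Mul(Mul(5, 6), -5) = Mul(30, -5) = -150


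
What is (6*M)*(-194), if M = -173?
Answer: 201372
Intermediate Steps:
(6*M)*(-194) = (6*(-173))*(-194) = -1038*(-194) = 201372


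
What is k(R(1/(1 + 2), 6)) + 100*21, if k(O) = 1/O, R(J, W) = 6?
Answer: 12601/6 ≈ 2100.2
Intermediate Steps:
k(R(1/(1 + 2), 6)) + 100*21 = 1/6 + 100*21 = ⅙ + 2100 = 12601/6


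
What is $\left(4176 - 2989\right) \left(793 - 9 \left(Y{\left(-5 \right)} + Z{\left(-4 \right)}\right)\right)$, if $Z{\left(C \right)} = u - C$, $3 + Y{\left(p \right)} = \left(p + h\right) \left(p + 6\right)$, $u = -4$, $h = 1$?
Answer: $1016072$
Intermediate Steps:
$Y{\left(p \right)} = -3 + \left(1 + p\right) \left(6 + p\right)$ ($Y{\left(p \right)} = -3 + \left(p + 1\right) \left(p + 6\right) = -3 + \left(1 + p\right) \left(6 + p\right)$)
$Z{\left(C \right)} = -4 - C$
$\left(4176 - 2989\right) \left(793 - 9 \left(Y{\left(-5 \right)} + Z{\left(-4 \right)}\right)\right) = \left(4176 - 2989\right) \left(793 - 9 \left(\left(3 + \left(-5\right)^{2} + 7 \left(-5\right)\right) - 0\right)\right) = 1187 \left(793 - 9 \left(\left(3 + 25 - 35\right) + \left(-4 + 4\right)\right)\right) = 1187 \left(793 - 9 \left(-7 + 0\right)\right) = 1187 \left(793 - -63\right) = 1187 \left(793 + 63\right) = 1187 \cdot 856 = 1016072$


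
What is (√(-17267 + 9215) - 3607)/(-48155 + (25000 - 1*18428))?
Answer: 3607/41583 - 2*I*√2013/41583 ≈ 0.086742 - 0.0021579*I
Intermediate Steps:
(√(-17267 + 9215) - 3607)/(-48155 + (25000 - 1*18428)) = (√(-8052) - 3607)/(-48155 + (25000 - 18428)) = (2*I*√2013 - 3607)/(-48155 + 6572) = (-3607 + 2*I*√2013)/(-41583) = (-3607 + 2*I*√2013)*(-1/41583) = 3607/41583 - 2*I*√2013/41583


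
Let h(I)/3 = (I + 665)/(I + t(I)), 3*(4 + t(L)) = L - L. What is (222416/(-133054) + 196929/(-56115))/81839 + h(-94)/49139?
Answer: -68499371977196789/163473402229161195010 ≈ -0.00041902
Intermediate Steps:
t(L) = -4 (t(L) = -4 + (L - L)/3 = -4 + (⅓)*0 = -4 + 0 = -4)
h(I) = 3*(665 + I)/(-4 + I) (h(I) = 3*((I + 665)/(I - 4)) = 3*((665 + I)/(-4 + I)) = 3*(665 + I)/(-4 + I))
(222416/(-133054) + 196929/(-56115))/81839 + h(-94)/49139 = (222416/(-133054) + 196929/(-56115))/81839 + (3*(665 - 94)/(-4 - 94))/49139 = (222416*(-1/133054) + 196929*(-1/56115))*(1/81839) + (3*571/(-98))*(1/49139) = (-111208/66527 - 21881/6235)*(1/81839) + (3*(-1/98)*571)*(1/49139) = -2149059167/414795845*1/81839 - 1713/98*1/49139 = -2149059167/33946477158955 - 1713/4815622 = -68499371977196789/163473402229161195010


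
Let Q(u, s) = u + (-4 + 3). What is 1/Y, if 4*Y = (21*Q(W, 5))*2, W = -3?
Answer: -1/42 ≈ -0.023810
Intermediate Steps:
Q(u, s) = -1 + u (Q(u, s) = u - 1 = -1 + u)
Y = -42 (Y = ((21*(-1 - 3))*2)/4 = ((21*(-4))*2)/4 = (-84*2)/4 = (¼)*(-168) = -42)
1/Y = 1/(-42) = -1/42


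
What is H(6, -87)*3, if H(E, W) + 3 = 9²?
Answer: 234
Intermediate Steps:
H(E, W) = 78 (H(E, W) = -3 + 9² = -3 + 81 = 78)
H(6, -87)*3 = 78*3 = 234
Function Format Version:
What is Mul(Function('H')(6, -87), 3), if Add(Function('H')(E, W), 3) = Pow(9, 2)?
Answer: 234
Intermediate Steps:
Function('H')(E, W) = 78 (Function('H')(E, W) = Add(-3, Pow(9, 2)) = Add(-3, 81) = 78)
Mul(Function('H')(6, -87), 3) = Mul(78, 3) = 234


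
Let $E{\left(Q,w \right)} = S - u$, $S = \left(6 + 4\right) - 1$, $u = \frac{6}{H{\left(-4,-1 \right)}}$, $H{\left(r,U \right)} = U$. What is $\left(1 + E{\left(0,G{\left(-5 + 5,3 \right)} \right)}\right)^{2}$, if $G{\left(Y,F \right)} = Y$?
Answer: $256$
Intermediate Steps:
$u = -6$ ($u = \frac{6}{-1} = 6 \left(-1\right) = -6$)
$S = 9$ ($S = 10 - 1 = 9$)
$E{\left(Q,w \right)} = 15$ ($E{\left(Q,w \right)} = 9 - -6 = 9 + 6 = 15$)
$\left(1 + E{\left(0,G{\left(-5 + 5,3 \right)} \right)}\right)^{2} = \left(1 + 15\right)^{2} = 16^{2} = 256$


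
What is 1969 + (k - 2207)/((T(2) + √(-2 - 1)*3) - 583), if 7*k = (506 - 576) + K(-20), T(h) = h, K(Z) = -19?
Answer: 333000213/168794 + 23307*I*√3/1181558 ≈ 1972.8 + 0.034166*I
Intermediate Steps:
k = -89/7 (k = ((506 - 576) - 19)/7 = (-70 - 19)/7 = (⅐)*(-89) = -89/7 ≈ -12.714)
1969 + (k - 2207)/((T(2) + √(-2 - 1)*3) - 583) = 1969 + (-89/7 - 2207)/((2 + √(-2 - 1)*3) - 583) = 1969 - 15538/(7*((2 + √(-3)*3) - 583)) = 1969 - 15538/(7*((2 + (I*√3)*3) - 583)) = 1969 - 15538/(7*((2 + 3*I*√3) - 583)) = 1969 - 15538/(7*(-581 + 3*I*√3))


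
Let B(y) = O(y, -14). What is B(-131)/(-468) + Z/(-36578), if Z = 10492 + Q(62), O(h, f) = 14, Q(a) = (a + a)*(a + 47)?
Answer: -2936959/4279626 ≈ -0.68626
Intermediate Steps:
Q(a) = 2*a*(47 + a) (Q(a) = (2*a)*(47 + a) = 2*a*(47 + a))
B(y) = 14
Z = 24008 (Z = 10492 + 2*62*(47 + 62) = 10492 + 2*62*109 = 10492 + 13516 = 24008)
B(-131)/(-468) + Z/(-36578) = 14/(-468) + 24008/(-36578) = 14*(-1/468) + 24008*(-1/36578) = -7/234 - 12004/18289 = -2936959/4279626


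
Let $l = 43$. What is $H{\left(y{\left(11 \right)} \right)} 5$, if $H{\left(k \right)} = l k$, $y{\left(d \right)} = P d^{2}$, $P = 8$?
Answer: $208120$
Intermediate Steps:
$y{\left(d \right)} = 8 d^{2}$
$H{\left(k \right)} = 43 k$
$H{\left(y{\left(11 \right)} \right)} 5 = 43 \cdot 8 \cdot 11^{2} \cdot 5 = 43 \cdot 8 \cdot 121 \cdot 5 = 43 \cdot 968 \cdot 5 = 41624 \cdot 5 = 208120$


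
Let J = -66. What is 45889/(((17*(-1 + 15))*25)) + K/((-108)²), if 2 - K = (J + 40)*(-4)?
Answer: 44553533/5783400 ≈ 7.7037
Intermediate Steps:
K = -102 (K = 2 - (-66 + 40)*(-4) = 2 - (-26)*(-4) = 2 - 1*104 = 2 - 104 = -102)
45889/(((17*(-1 + 15))*25)) + K/((-108)²) = 45889/(((17*(-1 + 15))*25)) - 102/((-108)²) = 45889/(((17*14)*25)) - 102/11664 = 45889/((238*25)) - 102*1/11664 = 45889/5950 - 17/1944 = 44553533/5783400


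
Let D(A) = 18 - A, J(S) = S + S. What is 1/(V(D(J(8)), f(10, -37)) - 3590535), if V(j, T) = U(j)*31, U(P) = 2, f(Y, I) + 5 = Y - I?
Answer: -1/3590473 ≈ -2.7852e-7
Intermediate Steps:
J(S) = 2*S
f(Y, I) = -5 + Y - I (f(Y, I) = -5 + (Y - I) = -5 + Y - I)
V(j, T) = 62 (V(j, T) = 2*31 = 62)
1/(V(D(J(8)), f(10, -37)) - 3590535) = 1/(62 - 3590535) = 1/(-3590473) = -1/3590473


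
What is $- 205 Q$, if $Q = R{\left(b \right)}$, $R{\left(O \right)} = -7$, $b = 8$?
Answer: $1435$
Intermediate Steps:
$Q = -7$
$- 205 Q = \left(-205\right) \left(-7\right) = 1435$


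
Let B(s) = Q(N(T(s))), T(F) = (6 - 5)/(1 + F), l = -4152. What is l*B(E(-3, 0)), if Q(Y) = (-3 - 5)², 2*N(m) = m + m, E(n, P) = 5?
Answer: -265728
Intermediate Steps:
T(F) = 1/(1 + F)
N(m) = m (N(m) = (m + m)/2 = (2*m)/2 = m)
Q(Y) = 64 (Q(Y) = (-8)² = 64)
B(s) = 64
l*B(E(-3, 0)) = -4152*64 = -265728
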